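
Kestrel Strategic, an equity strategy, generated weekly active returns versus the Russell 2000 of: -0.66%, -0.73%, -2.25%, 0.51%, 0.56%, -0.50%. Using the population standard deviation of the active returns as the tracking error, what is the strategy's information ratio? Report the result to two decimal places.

r̄ = (-0.66 − 0.73 − 2.25 + 0.51 + 0.56 − 0.5) / 6 = -0.5117%
Population std dev = √[5.2839 / 6] = 0.9384%
IR = r̄ / tracking error = -0.5117 / 0.9384 = -0.5453

-0.55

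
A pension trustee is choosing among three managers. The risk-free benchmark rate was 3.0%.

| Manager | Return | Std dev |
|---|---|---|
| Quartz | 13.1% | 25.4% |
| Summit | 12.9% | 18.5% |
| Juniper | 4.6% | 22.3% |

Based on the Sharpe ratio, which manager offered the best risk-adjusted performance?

Quartz: Sharpe ratio = (13.1% − 3.0%) / 25.4% = 0.398
Summit: Sharpe ratio = (12.9% − 3.0%) / 18.5% = 0.535
Juniper: Sharpe ratio = (4.6% − 3.0%) / 22.3% = 0.072
Highest: Summit (0.535).

Summit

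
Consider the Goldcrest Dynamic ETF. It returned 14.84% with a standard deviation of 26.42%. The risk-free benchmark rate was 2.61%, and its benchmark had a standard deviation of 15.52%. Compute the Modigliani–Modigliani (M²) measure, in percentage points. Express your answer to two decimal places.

9.79

Sharpe = (Rp − Rf) / σp = (14.84% − 2.61%) / 26.42% = 0.4629
M² = Rf + Sharpe × σm = 2.61% + 0.4629 × 15.52% = 9.7942%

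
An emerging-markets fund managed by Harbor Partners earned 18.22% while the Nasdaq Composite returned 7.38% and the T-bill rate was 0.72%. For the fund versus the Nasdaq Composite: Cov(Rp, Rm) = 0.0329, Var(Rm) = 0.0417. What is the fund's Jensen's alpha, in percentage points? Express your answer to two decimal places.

12.25

β = Cov / Var = 0.0329 / 0.0417 = 0.7890
E[R] = Rf + β(Rm − Rf) = 0.72% + 0.7890 × (7.38% − 0.72%) = 5.9747%
α = Rp − E[R] = 18.22% − 5.9747% = 12.2453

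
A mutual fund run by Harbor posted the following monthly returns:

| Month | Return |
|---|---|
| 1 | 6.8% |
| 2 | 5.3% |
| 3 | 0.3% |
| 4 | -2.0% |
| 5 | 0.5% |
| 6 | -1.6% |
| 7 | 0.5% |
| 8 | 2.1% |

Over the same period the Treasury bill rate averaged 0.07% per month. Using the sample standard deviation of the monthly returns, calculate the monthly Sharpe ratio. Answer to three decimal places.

μ = (6.8 + 5.3 + 0.3 − 2 + 0.5 − 1.6 + 0.5 + 2.1) / 8 = 11.90 / 8 = 1.4875%
Sample std dev = √[68.1888 / 7] = 3.1211%
Sharpe = (μ − rf) / σ = (1.4875 − 0.07) / 3.1211 = 1.4175 / 3.1211 = 0.4542

0.454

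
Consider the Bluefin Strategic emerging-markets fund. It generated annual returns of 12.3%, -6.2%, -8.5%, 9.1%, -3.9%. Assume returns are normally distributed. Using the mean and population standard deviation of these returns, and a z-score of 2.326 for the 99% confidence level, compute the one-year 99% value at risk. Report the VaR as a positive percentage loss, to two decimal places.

r̄ = (12.3 − 6.2 − 8.5 + 9.1 − 3.9) / 5 = 2.80 / 5 = 0.5600%
Σ(r − r̄)² = (12.3 − 0.5600)² + (-6.2 − 0.5600)² + (-8.5 − 0.5600)² + … = 358.4320
σ = √[358.4320 / 5] = 8.4668%
VaR = −(r̄ − z·σ) = −(0.5600 − 2.326 × 8.4668) = −(-19.1338) = 19.1338%

19.13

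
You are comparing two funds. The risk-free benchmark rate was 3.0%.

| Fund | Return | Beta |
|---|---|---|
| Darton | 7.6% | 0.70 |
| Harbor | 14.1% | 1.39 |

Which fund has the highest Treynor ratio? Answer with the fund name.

Darton: Treynor = (7.6% − 3.0%) / 0.70 = 6.571
Harbor: Treynor = (14.1% − 3.0%) / 1.39 = 7.986
Highest: Harbor (7.986).

Harbor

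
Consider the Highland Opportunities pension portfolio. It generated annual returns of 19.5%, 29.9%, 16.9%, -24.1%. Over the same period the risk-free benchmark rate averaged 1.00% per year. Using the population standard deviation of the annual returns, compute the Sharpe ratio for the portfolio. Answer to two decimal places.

0.46

Mean return μ = 42.20 / 4 = 10.5500%
Population std dev = √[1695.4700 / 4] = 20.5880%
Sharpe = (μ − rf) / σ = (10.5500 − 1) / 20.5880 = 9.5500 / 20.5880 = 0.4639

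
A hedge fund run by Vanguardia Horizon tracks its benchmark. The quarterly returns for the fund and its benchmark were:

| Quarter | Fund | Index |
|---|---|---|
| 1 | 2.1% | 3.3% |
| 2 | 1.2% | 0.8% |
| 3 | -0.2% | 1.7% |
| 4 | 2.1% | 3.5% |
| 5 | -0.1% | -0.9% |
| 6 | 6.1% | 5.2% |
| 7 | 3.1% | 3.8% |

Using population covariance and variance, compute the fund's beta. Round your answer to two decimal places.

0.89

r̄p = 2.0429%,  r̄m = 2.4857%
Cov = Σ(rp − r̄p)(rm − r̄m) / 7 = 3.2778
Var(rm) = Σ(rm − r̄m)² / 7 = 3.6727
β = Cov / Var = 3.2778 / 3.6727 = 0.8925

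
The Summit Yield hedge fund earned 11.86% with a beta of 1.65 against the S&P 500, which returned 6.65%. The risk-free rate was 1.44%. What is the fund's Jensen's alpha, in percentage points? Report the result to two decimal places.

1.82

CAPM expected return = Rf + β(Rm − Rf) = 1.44% + 1.65 × (6.65% − 1.44%) = 1.44 + 1.65 × 5.21 = 10.0365%
Jensen's α = Rp − E[R] = 11.86% − 10.0365% = 1.8235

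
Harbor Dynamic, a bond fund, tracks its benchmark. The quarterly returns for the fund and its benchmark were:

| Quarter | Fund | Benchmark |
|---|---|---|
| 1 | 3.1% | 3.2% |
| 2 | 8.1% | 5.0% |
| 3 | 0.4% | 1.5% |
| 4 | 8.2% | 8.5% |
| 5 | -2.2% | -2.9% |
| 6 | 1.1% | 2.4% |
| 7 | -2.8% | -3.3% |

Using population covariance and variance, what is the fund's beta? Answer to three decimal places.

1.010

r̄p = 2.2714%,  r̄m = 2.0571%
Cov = Σ(rp − r̄p)(rm − r̄m) / 7 = 15.1816
Var(rm) = Σ(rm − r̄m)² / 7 = 15.0253
β = Cov / Var = 15.1816 / 15.0253 = 1.0104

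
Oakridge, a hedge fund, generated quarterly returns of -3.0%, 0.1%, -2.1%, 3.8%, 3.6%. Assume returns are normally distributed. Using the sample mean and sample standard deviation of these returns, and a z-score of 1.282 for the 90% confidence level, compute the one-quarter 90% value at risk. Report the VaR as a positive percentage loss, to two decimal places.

3.56

μ = (-3 + 0.1 − 2.1 + 3.8 + 3.6) / 5 = 2.40 / 5 = 0.4800%
Sample σ = √[Σ(r − μ)² / 4] = √[39.6680 / 4] = √9.9170 = 3.1491%
VaR = −(μ − z·σ) = −(0.4800 − 1.282 × 3.1491) = −(-3.5571) = 3.5571%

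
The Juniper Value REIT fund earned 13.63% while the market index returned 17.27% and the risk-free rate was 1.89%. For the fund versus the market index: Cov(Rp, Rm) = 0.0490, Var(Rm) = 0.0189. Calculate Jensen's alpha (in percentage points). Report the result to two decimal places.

β = Cov / Var = 0.0490 / 0.0189 = 2.5926
E[R] = Rf + β(Rm − Rf) = 1.89% + 2.5926 × (17.27% − 1.89%) = 41.7642%
α = Rp − E[R] = 13.63% − 41.7642% = -28.1342

-28.13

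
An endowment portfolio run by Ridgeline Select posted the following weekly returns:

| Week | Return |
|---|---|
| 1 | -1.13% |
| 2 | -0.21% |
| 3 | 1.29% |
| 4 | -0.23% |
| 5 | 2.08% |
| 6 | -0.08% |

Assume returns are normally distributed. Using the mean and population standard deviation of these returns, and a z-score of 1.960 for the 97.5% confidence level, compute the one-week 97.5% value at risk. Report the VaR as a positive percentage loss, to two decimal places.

r̄ = (-1.13 − 0.21 + 1.29 − 0.23 + 2.08 − 0.08) / 6 = 1.720 / 6 = 0.2867%
Σ(r − r̄)² = 6.8777; population σ = √(6.8777/6) = 1.0706%
VaR = −(r̄ − z·σ) = −(0.2867 − 1.960 × 1.0706) = −(-1.8117) = 1.8117%

1.81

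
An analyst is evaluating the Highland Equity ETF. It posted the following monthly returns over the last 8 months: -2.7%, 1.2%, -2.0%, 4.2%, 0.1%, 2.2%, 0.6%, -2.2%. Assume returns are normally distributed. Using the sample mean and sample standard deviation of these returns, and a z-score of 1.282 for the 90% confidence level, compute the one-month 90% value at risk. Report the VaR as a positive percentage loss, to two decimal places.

Mean return μ = 1.40 / 8 = 0.1750%
Σ(r − μ)² = (-2.7 − 0.1750)² + (1.2 − 0.1750)² + … = 40.1750
σ = √[40.1750 / 7] = 2.3957%
VaR = −(μ − z·σ) = −(0.1750 − 1.282 × 2.3957) = −(-2.8963) = 2.8963%

2.90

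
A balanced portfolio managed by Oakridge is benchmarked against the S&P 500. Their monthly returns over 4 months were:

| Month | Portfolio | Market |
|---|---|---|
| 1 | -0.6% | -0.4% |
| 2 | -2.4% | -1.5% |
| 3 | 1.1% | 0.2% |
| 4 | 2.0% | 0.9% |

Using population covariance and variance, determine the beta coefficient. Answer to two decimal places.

1.90

r̄p = 0.0250%,  r̄m = -0.2000%
Cov = Σ(rp − r̄p)(rm − r̄m) / 4 = 1.4700
Var(rm) = Σ(rm − r̄m)² / 4 = 0.7750
β = Cov / Var = 1.4700 / 0.7750 = 1.8968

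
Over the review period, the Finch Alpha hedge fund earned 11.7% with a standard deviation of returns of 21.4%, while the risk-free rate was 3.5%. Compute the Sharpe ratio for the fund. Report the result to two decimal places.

Sharpe = (Rp − Rf) / σp = (11.7% − 3.5%) / 21.4% = 8.20% / 21.4% = 0.3832

0.38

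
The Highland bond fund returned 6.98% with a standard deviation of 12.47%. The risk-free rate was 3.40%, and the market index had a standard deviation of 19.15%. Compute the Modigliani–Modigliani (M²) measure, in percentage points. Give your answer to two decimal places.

Sharpe = (Rp − Rf) / σp = (6.98% − 3.40%) / 12.47% = 0.2871
M² = Rf + Sharpe × σm = 3.40% + 0.2871 × 19.15% = 8.8980%

8.90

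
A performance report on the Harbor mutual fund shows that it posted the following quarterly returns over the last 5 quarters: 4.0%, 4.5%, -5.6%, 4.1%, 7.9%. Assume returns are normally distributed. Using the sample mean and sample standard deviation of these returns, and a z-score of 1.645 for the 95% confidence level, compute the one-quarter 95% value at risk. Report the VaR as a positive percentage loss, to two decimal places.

Mean return μ = 14.90 / 5 = 2.9800%
Sample std dev = √[102.4280 / 4] = 5.0603%
VaR = −(μ − z·σ) = −(2.9800 − 1.645 × 5.0603) = −(-5.3442) = 5.3442%

5.34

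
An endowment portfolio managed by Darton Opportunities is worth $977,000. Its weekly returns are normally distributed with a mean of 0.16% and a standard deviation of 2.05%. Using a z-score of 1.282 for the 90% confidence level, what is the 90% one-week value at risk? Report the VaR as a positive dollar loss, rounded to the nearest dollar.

$24,113

Return at the 90% tail: μ − z·σ = 0.16% − 1.282 × 2.05% = 0.16 − 2.6281 = -2.4681%
VaR = −(-2.4681%) × $977,000 = 2.4681% × $977,000 = $24,113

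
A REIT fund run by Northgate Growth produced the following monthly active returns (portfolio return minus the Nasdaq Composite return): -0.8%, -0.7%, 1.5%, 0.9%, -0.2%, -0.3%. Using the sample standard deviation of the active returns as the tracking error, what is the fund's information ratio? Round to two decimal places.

r̄ = (-0.8 − 0.7 + 1.5 + 0.9 − 0.2 − 0.3) / 6 = 0.40 / 6 = 0.0667%
Sample std dev = √[4.2933 / 5] = 0.9266%
IR = r̄ / tracking error = 0.0667 / 0.9266 = 0.0720

0.07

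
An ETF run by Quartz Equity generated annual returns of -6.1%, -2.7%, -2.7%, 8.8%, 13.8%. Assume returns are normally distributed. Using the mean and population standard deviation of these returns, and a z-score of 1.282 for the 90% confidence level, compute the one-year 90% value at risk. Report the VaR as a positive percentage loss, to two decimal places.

μ = (-6.1 − 2.7 − 2.7 + 8.8 + 13.8) / 5 = 2.2200%
Σ(r − μ)² = (-6.1 − 2.2200)² + (-2.7 − 2.2200)² + (-2.7 − 2.2200)² + … = 295.0280
σ = √[295.0280 / 5] = 7.6815%
VaR = −(μ − z·σ) = −(2.2200 − 1.282 × 7.6815) = −(-7.6277) = 7.6277%

7.63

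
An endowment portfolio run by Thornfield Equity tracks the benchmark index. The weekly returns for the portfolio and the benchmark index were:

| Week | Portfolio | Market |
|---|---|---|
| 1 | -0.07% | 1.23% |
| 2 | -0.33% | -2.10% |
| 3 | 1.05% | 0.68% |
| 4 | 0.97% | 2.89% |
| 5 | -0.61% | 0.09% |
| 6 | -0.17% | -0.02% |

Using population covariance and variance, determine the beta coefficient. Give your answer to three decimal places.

r̄p = 0.1400%,  r̄m = 0.4617%
Cov = Σ(rp − r̄p)(rm − r̄m) / 6 = 0.6142
Var(rm) = Σ(rm − r̄m)² / 6 = 2.2445
β = Cov / Var = 0.6142 / 2.2445 = 0.2736

0.274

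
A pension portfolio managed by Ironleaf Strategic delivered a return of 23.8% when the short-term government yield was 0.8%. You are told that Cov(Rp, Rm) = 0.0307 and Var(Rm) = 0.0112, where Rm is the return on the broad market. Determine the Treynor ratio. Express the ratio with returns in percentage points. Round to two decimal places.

8.39

β = Cov / Var = 0.0307 / 0.0112 = 2.7411
Treynor = (Rp − Rf) / β = (23.8% − 0.8%) / 2.7411 = 23.00 / 2.7411 = 8.3908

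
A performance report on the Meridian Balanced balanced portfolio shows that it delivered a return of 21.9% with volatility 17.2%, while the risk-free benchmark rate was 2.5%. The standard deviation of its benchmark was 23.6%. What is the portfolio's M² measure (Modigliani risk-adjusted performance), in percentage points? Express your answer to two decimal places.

29.12

Sharpe = (Rp − Rf) / σp = (21.9% − 2.5%) / 17.2% = 1.1279
M² = Rf + Sharpe × σm = 2.5% + 1.1279 × 23.6% = 29.1184%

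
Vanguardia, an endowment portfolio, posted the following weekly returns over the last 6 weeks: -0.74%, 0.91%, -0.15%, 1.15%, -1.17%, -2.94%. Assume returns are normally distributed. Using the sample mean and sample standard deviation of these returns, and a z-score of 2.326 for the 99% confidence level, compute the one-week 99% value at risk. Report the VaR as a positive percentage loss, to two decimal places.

μ = (-0.74 + 0.91 − 0.15 + 1.15 − 1.17 − 2.94) / 6 = -2.940 / 6 = -0.4900%
Σ(r − μ)² = 11.2926; sample σ = √(11.2926/5) = 1.5028%
VaR = −(μ − z·σ) = −(-0.4900 − 2.326 × 1.5028) = −(-3.9855) = 3.9855%

3.99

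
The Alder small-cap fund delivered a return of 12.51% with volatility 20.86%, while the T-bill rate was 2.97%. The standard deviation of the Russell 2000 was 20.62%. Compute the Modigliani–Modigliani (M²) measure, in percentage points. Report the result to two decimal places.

12.40

Sharpe = (Rp − Rf) / σp = (12.51% − 2.97%) / 20.86% = 0.4573
M² = Rf + Sharpe × σm = 2.97% + 0.4573 × 20.62% = 12.3995%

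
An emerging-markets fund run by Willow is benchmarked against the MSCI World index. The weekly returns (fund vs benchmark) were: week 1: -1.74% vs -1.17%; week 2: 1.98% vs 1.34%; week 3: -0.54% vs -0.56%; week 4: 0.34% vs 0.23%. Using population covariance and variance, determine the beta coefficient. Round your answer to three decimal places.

r̄p = 0.0100%,  r̄m = -0.0400%
Cov = Σ(rp − r̄p)(rm − r̄m) / 4 = 1.2678
Var(rm) = Σ(rm − r̄m)² / 4 = 0.8812
β = Cov / Var = 1.2678 / 0.8812 = 1.4387

1.439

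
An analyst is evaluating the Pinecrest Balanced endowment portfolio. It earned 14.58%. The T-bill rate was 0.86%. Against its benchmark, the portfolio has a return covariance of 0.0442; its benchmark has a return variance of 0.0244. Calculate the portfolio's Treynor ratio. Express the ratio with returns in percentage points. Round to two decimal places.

7.57

β = Cov / Var = 0.0442 / 0.0244 = 1.8115
Treynor = (Rp − Rf) / β = (14.58% − 0.86%) / 1.8115 = 13.72 / 1.8115 = 7.5738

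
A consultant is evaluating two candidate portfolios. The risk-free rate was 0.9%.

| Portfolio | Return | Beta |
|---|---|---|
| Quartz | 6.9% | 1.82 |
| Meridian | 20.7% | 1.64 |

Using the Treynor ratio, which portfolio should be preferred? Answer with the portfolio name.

Meridian

Quartz: Treynor = (6.9% − 0.9%) / 1.82 = 3.297
Meridian: Treynor = (20.7% − 0.9%) / 1.64 = 12.073
Highest: Meridian (12.073).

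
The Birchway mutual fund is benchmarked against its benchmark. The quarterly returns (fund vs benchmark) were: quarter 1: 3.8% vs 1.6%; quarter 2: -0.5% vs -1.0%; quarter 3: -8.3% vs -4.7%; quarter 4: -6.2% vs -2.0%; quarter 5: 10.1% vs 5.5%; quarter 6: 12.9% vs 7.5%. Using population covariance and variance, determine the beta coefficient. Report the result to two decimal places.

1.82

r̄p = 1.9667%,  r̄m = 1.1500%
Cov = Σ(rp − r̄p)(rm − r̄m) / 6 = 32.7867
Var(rm) = Σ(rm − r̄m)² / 6 = 18.0358
β = Cov / Var = 32.7867 / 18.0358 = 1.8179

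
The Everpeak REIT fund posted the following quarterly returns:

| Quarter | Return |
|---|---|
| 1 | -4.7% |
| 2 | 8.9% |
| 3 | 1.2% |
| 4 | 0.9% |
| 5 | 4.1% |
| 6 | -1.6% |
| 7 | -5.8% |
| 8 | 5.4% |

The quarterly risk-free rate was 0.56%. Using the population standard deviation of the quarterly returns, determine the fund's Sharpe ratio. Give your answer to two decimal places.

0.10

Mean return r̄ = 8.40 / 8 = 1.0500%
Population std dev = √[176.9000 / 8] = 4.7024%
Sharpe = (r̄ − rf) / σ = (1.0500 − 0.56) / 4.7024 = 0.4900 / 4.7024 = 0.1042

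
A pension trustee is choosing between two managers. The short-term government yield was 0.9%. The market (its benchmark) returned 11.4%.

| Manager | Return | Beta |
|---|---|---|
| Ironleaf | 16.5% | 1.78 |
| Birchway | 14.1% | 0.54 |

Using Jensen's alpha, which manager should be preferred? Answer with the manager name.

Birchway

Ironleaf: α = 16.5% − [0.9% + 1.78 × (11.4% − 0.9%)] = -3.090
Birchway: α = 14.1% − [0.9% + 0.54 × (11.4% − 0.9%)] = 7.530
Highest: Birchway (7.530).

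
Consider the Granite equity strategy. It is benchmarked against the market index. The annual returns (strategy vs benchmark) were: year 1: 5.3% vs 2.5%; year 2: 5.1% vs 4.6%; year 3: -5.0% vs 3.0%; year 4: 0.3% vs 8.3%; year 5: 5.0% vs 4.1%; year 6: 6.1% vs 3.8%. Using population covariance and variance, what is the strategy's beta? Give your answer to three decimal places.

r̄p = 2.8000%,  r̄m = 4.3833%
Cov = Σ(rp − r̄p)(rm − r̄m) / 6 = -0.9600
Var(rm) = Σ(rm − r̄m)² / 6 = 3.5447
β = Cov / Var = -0.9600 / 3.5447 = -0.2708

-0.271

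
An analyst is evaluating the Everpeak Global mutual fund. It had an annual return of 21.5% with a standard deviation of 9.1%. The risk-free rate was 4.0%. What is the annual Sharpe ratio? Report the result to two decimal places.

Sharpe = (Rp − Rf) / σp = (21.5% − 4.0%) / 9.1% = 17.50% / 9.1% = 1.9231

1.92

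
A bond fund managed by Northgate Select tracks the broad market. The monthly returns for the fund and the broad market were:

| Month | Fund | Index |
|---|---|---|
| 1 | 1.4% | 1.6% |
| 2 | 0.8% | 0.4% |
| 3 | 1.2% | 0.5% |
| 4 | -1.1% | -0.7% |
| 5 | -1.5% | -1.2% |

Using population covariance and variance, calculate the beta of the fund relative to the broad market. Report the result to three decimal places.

r̄p = 0.1600%,  r̄m = 0.1200%
Cov = Σ(rp − r̄p)(rm − r̄m) / 5 = 1.1268
Var(rm) = Σ(rm − r̄m)² / 5 = 0.9656
β = Cov / Var = 1.1268 / 0.9656 = 1.1669

1.167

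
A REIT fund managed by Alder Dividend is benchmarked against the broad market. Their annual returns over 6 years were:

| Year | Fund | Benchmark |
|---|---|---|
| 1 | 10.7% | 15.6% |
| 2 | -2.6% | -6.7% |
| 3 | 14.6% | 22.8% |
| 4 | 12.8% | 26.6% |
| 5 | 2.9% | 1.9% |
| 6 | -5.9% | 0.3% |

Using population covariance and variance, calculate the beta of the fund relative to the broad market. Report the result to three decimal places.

0.587

r̄p = 5.4167%,  r̄m = 10.0833%
Cov = Σ(rp − r̄p)(rm − r̄m) / 6 = 88.9553
Var(rm) = Σ(rm − r̄m)² / 6 = 151.5514
β = Cov / Var = 88.9553 / 151.5514 = 0.5870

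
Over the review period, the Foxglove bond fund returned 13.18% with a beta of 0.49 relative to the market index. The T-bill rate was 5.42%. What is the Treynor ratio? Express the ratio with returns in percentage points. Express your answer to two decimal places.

Treynor = (Rp − Rf) / β = (13.18% − 5.42%) / 0.49 = 7.76 / 0.49 = 15.8367

15.84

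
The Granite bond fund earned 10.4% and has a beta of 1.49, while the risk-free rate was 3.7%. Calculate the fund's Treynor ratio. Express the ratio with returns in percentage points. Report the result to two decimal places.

Treynor = (Rp − Rf) / β = (10.4% − 3.7%) / 1.49 = 6.70 / 1.49 = 4.4966

4.50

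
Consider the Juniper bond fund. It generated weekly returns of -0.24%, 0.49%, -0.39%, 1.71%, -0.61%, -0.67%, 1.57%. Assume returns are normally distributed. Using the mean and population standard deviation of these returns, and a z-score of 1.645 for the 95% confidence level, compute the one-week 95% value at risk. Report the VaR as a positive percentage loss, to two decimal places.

r̄ = (-0.24 + 0.49 − 0.39 + 1.71 − 0.61 − 0.67 + 1.57) / 7 = 1.860 / 7 = 0.2657%
Σ(r − r̄)² = 6.1656; population σ = √(6.1656/7) = 0.9385%
VaR = −(r̄ − z·σ) = −(0.2657 − 1.645 × 0.9385) = −(-1.2781) = 1.2781%

1.28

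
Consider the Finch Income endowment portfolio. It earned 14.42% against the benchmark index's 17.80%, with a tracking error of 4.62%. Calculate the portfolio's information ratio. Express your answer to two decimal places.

IR = (Rp − Rb) / TE = (14.42% − 17.80%) / 4.62% = -3.38% / 4.62% = -0.7316

-0.73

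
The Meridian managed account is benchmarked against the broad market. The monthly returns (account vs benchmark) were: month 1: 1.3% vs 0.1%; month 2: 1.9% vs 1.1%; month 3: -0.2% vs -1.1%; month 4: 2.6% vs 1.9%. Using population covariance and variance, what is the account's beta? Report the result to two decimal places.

0.91

r̄p = 1.4000%,  r̄m = 0.5000%
Cov = Σ(rp − r̄p)(rm − r̄m) / 4 = 1.1450
Var(rm) = Σ(rm − r̄m)² / 4 = 1.2600
β = Cov / Var = 1.1450 / 1.2600 = 0.9087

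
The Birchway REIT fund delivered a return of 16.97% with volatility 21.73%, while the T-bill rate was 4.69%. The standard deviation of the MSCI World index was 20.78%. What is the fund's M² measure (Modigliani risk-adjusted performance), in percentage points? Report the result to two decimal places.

16.43

Sharpe = (Rp − Rf) / σp = (16.97% − 4.69%) / 21.73% = 0.5651
M² = Rf + Sharpe × σm = 4.69% + 0.5651 × 20.78% = 16.4328%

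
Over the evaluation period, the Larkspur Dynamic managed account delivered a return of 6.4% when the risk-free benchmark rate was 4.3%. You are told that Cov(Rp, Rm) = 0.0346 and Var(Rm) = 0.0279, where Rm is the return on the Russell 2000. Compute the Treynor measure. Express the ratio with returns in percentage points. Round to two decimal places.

1.69

β = Cov / Var = 0.0346 / 0.0279 = 1.2401
Treynor = (Rp − Rf) / β = (6.4% − 4.3%) / 1.2401 = 2.10 / 1.2401 = 1.6934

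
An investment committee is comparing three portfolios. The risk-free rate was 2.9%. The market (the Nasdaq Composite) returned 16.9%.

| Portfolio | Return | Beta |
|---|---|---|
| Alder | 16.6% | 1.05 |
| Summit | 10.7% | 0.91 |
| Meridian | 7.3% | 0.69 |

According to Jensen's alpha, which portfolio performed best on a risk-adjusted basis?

Alder

Alder: α = 16.6% − [2.9% + 1.05 × (16.9% − 2.9%)] = -1.000
Summit: α = 10.7% − [2.9% + 0.91 × (16.9% − 2.9%)] = -4.940
Meridian: α = 7.3% − [2.9% + 0.69 × (16.9% − 2.9%)] = -5.260
Highest: Alder (-1.000).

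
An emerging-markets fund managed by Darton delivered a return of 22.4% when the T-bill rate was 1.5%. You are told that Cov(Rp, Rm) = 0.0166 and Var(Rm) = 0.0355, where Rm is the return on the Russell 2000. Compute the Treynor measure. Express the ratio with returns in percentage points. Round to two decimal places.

44.70

β = Cov / Var = 0.0166 / 0.0355 = 0.4676
Treynor = (Rp − Rf) / β = (22.4% − 1.5%) / 0.4676 = 20.90 / 0.4676 = 44.6963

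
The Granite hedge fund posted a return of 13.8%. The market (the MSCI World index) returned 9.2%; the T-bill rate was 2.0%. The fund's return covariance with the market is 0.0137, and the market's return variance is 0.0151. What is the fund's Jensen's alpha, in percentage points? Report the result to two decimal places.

5.27

β = Cov / Var = 0.0137 / 0.0151 = 0.9073
E[R] = Rf + β(Rm − Rf) = 2.0% + 0.9073 × (9.2% − 2.0%) = 8.5326%
α = Rp − E[R] = 13.8% − 8.5326% = 5.2674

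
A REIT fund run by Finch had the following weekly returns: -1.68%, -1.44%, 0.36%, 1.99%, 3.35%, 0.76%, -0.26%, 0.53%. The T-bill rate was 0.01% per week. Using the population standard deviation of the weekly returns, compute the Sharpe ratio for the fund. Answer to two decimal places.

0.28

r̄ = (-1.68 − 1.44 + 0.36 + 1.99 + 3.35 + 0.76 − 0.26 + 0.53) / 8 = 0.4513%
Population std dev = √[19.5053 / 8] = 1.5615%
Sharpe = (r̄ − rf) / σ = (0.4513 − 0.01) / 1.5615 = 0.4413 / 1.5615 = 0.2826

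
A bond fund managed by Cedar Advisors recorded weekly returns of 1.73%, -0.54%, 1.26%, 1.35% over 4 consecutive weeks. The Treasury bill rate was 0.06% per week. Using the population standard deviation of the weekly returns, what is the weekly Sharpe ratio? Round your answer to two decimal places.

1.01

μ = (1.73 − 0.54 + 1.26 + 1.35) / 4 = 0.9500%
Σ(r − μ)² = (1.73 − 0.9500)² + (-0.54 − 0.9500)² + (1.26 − 0.9500)² + … = 3.0846
population σ = √(3.0846 / 4) = √0.7712 = 0.8782%
Sharpe = (μ − rf) / σ = (0.9500 − 0.06) / 0.8782 = 0.8900 / 0.8782 = 1.0134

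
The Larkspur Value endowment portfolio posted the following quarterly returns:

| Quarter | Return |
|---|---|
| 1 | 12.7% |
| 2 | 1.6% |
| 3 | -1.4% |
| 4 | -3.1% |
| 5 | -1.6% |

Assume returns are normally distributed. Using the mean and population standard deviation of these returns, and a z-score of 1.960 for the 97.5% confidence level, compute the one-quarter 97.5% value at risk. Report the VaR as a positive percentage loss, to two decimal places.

9.60

r̄ = (12.7 + 1.6 − 1.4 − 3.1 − 1.6) / 5 = 1.6400%
Population σ = √[Σ(r − r̄)² / 5] = √[164.5320 / 5] = √32.9064 = 5.7364%
VaR = −(r̄ − z·σ) = −(1.6400 − 1.960 × 5.7364) = −(-9.6033) = 9.6033%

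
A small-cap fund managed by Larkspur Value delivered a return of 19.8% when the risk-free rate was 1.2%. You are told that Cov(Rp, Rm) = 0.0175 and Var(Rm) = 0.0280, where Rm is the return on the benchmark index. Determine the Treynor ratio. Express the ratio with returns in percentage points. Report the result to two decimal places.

β = Cov / Var = 0.0175 / 0.0280 = 0.6250
Treynor = (Rp − Rf) / β = (19.8% − 1.2%) / 0.6250 = 18.60 / 0.6250 = 29.7600

29.76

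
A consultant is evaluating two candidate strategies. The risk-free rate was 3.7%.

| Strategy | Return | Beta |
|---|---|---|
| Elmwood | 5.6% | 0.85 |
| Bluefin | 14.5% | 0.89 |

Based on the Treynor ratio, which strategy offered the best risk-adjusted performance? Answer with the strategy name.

Elmwood: Treynor = (5.6% − 3.7%) / 0.85 = 2.235
Bluefin: Treynor = (14.5% − 3.7%) / 0.89 = 12.135
Highest: Bluefin (12.135).

Bluefin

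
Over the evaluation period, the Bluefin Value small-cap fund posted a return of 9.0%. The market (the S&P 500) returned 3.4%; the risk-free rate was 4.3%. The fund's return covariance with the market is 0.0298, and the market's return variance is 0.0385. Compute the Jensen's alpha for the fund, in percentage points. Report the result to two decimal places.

5.40

β = Cov / Var = 0.0298 / 0.0385 = 0.7740
E[R] = Rf + β(Rm − Rf) = 4.3% + 0.7740 × (3.4% − 4.3%) = 3.6034%
α = Rp − E[R] = 9.0% − 3.6034% = 5.3966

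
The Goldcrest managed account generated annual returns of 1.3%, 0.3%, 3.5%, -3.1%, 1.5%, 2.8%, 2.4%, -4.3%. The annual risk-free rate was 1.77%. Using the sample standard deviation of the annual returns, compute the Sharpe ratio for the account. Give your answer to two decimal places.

-0.43

μ = (1.3 + 0.3 + 3.5 − 3.1 + 1.5 + 2.8 + 2.4 − 4.3) / 8 = 0.5500%
Σ(r − μ)² = (1.3 − 0.5500)² + (0.3 − 0.5500)² + (3.5 − 0.5500)² + … = 55.5600
σ = √[55.5600 / 7] = 2.8173%
Sharpe = (μ − rf) / σ = (0.5500 − 1.77) / 2.8173 = -1.2200 / 2.8173 = -0.4330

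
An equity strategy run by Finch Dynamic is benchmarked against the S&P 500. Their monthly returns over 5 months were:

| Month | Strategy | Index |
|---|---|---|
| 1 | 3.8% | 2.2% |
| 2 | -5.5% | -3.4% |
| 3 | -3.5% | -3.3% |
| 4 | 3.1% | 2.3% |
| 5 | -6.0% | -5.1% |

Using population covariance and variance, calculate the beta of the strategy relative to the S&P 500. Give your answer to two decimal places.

r̄p = -1.6200%,  r̄m = -1.4600%
Cov = Σ(rp − r̄p)(rm − r̄m) / 5 = 12.9028
Var(rm) = Σ(rm − r̄m)² / 5 = 9.5864
β = Cov / Var = 12.9028 / 9.5864 = 1.3459

1.35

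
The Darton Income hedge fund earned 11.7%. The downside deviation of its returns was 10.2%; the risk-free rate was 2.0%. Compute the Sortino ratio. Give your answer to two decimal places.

Sortino = (Rp − Rf) / σd = (11.7% − 2.0%) / 10.2% = 9.70% / 10.2% = 0.9510

0.95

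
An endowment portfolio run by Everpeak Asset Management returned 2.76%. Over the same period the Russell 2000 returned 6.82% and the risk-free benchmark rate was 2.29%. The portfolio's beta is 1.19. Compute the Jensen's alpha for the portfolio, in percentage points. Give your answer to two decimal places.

-4.92

CAPM expected return = Rf + β(Rm − Rf) = 2.29% + 1.19 × (6.82% − 2.29%) = 2.29 + 1.19 × 4.53 = 7.6807%
Jensen's α = Rp − E[R] = 2.76% − 7.6807% = -4.9207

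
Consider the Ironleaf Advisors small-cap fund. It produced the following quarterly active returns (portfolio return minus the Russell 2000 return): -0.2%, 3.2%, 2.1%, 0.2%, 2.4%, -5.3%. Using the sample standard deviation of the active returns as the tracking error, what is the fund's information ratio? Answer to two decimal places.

μ = (-0.2 + 3.2 + 2.1 + 0.2 + 2.4 − 5.3) / 6 = 2.40 / 6 = 0.4000%
Σ(r − μ)² = (-0.2 − 0.4000)² + (3.2 − 0.4000)² + … = 47.6200
sample σ = √(47.6200 / 5) = √9.5240 = 3.0861%
IR = μ / tracking error = 0.4000 / 3.0861 = 0.1296

0.13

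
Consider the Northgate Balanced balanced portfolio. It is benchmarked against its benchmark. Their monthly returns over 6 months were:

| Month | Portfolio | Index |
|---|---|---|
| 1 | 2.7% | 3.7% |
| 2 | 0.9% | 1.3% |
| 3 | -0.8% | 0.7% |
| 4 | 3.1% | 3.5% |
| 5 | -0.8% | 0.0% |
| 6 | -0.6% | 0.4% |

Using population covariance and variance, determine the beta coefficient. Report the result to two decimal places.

1.08

r̄p = 0.7500%,  r̄m = 1.6000%
Cov = Σ(rp − r̄p)(rm − r̄m) / 6 = 2.3350
Var(rm) = Σ(rm − r̄m)² / 6 = 2.1533
β = Cov / Var = 2.3350 / 2.1533 = 1.0844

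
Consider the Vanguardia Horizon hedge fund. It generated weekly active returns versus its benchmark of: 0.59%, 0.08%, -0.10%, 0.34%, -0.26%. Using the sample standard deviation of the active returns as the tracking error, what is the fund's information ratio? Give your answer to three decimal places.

r̄ = (0.59 + 0.08 − 0.1 + 0.34 − 0.26) / 5 = 0.650 / 5 = 0.1300%
Sample std dev = √[0.4632 / 4] = 0.3403%
IR = r̄ / tracking error = 0.1300 / 0.3403 = 0.3820

0.382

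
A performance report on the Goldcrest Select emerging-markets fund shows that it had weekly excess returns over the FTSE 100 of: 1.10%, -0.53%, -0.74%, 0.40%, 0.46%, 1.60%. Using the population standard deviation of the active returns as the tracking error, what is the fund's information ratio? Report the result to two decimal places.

r̄ = (1.1 − 0.53 − 0.74 + 0.4 + 0.46 + 1.6) / 6 = 2.290 / 6 = 0.3817%
Σ(r − r̄)² = (1.1 − 0.3817)² + (-0.53 − 0.3817)² + (-0.74 − 0.3817)² + … = 4.0961
population σ = √(4.0961 / 6) = √0.6827 = 0.8263%
IR = r̄ / tracking error = 0.3817 / 0.8263 = 0.4619

0.46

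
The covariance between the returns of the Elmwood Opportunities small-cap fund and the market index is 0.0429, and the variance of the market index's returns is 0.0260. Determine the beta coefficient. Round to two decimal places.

1.65

β = Cov(Rp, Rm) / Var(Rm) = 0.0429 / 0.0260 = 1.6500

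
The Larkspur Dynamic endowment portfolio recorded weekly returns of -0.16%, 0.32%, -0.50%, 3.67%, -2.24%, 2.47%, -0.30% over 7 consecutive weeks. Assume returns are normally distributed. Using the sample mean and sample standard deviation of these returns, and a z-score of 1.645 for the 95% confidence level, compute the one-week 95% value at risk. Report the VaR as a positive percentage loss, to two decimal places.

2.79

Mean return r̄ = 3.260 / 7 = 0.4657%
Σ(r − r̄)² = (-0.16 − 0.4657)² + (0.32 − 0.4657)² + (-0.5 − 0.4657)² + … = 23.5372
σ = √[23.5372 / 6] = 1.9806%
VaR = −(r̄ − z·σ) = −(0.4657 − 1.645 × 1.9806) = −(-2.7924) = 2.7924%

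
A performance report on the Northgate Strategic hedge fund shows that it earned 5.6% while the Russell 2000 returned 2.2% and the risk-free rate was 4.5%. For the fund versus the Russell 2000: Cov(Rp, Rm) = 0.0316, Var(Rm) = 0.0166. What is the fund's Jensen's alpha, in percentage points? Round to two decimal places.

β = Cov / Var = 0.0316 / 0.0166 = 1.9036
E[R] = Rf + β(Rm − Rf) = 4.5% + 1.9036 × (2.2% − 4.5%) = 0.1217%
α = Rp − E[R] = 5.6% − 0.1217% = 5.4783

5.48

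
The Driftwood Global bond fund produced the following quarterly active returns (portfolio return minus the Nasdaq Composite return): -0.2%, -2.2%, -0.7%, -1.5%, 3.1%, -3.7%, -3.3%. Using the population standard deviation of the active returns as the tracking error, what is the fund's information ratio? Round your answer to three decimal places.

-0.573

Mean return r̄ = -8.50 / 7 = -1.2143%
Population σ = √[Σ(r − r̄)² / 7] = √[31.4886 / 7] = √4.4984 = 2.1209%
IR = r̄ / tracking error = -1.2143 / 2.1209 = -0.5725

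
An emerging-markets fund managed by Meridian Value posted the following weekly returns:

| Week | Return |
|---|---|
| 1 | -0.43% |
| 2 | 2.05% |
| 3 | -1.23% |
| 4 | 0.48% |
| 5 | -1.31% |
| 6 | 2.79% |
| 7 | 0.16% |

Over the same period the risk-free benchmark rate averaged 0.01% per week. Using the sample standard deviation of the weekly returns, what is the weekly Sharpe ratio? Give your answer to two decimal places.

Mean return μ = 2.510 / 7 = 0.3586%
Σ(r − μ)² = (-0.43 − 0.3586)² + (2.05 − 0.3586)² + … = 14.7565
σ = √[14.7565 / 6] = 1.5683%
Sharpe = (μ − rf) / σ = (0.3586 − 0.01) / 1.5683 = 0.3486 / 1.5683 = 0.2223

0.22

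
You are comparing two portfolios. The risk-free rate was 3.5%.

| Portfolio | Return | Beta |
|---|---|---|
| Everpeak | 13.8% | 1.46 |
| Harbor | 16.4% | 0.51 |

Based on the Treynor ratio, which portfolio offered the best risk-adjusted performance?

Harbor

Everpeak: Treynor = (13.8% − 3.5%) / 1.46 = 7.055
Harbor: Treynor = (16.4% − 3.5%) / 0.51 = 25.294
Highest: Harbor (25.294).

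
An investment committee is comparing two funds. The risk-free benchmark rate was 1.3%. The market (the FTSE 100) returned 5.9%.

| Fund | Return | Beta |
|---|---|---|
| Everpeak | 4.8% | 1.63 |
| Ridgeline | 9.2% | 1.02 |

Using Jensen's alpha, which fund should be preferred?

Everpeak: α = 4.8% − [1.3% + 1.63 × (5.9% − 1.3%)] = -3.998
Ridgeline: α = 9.2% − [1.3% + 1.02 × (5.9% − 1.3%)] = 3.208
Highest: Ridgeline (3.208).

Ridgeline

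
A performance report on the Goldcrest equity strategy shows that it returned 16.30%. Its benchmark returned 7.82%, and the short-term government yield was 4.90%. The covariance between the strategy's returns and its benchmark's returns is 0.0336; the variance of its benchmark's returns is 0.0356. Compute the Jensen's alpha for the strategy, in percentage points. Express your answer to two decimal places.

8.64

β = Cov / Var = 0.0336 / 0.0356 = 0.9438
E[R] = Rf + β(Rm − Rf) = 4.90% + 0.9438 × (7.82% − 4.90%) = 7.6559%
α = Rp − E[R] = 16.30% − 7.6559% = 8.6441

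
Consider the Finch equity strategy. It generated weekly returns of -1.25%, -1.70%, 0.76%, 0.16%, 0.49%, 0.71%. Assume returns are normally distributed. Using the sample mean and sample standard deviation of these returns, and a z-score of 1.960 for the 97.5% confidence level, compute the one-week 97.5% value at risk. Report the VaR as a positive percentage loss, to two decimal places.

2.23

r̄ = (-1.25 − 1.7 + 0.76 + 0.16 + 0.49 + 0.71) / 6 = -0.830 / 6 = -0.1383%
Sample std dev = √[5.6851 / 5] = 1.0663%
VaR = −(r̄ − z·σ) = −(-0.1383 − 1.960 × 1.0663) = −(-2.2282) = 2.2282%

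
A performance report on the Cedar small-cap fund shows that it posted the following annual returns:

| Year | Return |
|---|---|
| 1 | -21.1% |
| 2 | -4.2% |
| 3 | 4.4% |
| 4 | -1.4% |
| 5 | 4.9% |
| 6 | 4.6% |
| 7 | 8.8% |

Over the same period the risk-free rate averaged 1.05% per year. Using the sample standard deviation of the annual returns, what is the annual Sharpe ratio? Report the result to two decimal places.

μ = (-21.1 − 4.2 + 4.4 − 1.4 + 4.9 + 4.6 + 8.8) / 7 = -0.5714%
Σ(r − μ)² = (-21.1 − (-0.5714))² + (-4.2 − (-0.5714))² + … = 604.4943
sample σ = √(604.4943 / 6) = √100.7491 = 10.0374%
Sharpe = (μ − rf) / σ = (-0.5714 − 1.05) / 10.0374 = -1.6214 / 10.0374 = -0.1615

-0.16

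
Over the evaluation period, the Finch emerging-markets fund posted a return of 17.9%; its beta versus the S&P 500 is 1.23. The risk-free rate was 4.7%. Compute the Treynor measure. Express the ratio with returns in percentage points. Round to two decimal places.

Treynor = (Rp − Rf) / β = (17.9% − 4.7%) / 1.23 = 13.20 / 1.23 = 10.7317

10.73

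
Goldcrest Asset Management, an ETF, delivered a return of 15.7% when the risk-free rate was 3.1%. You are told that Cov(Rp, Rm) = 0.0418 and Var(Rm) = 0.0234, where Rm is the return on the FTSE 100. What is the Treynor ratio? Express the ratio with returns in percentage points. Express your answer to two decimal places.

β = Cov / Var = 0.0418 / 0.0234 = 1.7863
Treynor = (Rp − Rf) / β = (15.7% − 3.1%) / 1.7863 = 12.60 / 1.7863 = 7.0537

7.05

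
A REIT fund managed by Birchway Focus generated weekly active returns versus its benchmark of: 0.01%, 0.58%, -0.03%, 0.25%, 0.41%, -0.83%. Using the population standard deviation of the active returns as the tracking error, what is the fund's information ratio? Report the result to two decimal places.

Mean return r̄ = 0.390 / 6 = 0.0650%
Population std dev = √[1.2316 / 6] = 0.4531%
IR = r̄ / tracking error = 0.0650 / 0.4531 = 0.1435

0.14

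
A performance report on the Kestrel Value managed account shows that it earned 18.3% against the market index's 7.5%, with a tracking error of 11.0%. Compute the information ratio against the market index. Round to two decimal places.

0.98

IR = (Rp − Rb) / TE = (18.3% − 7.5%) / 11.0% = 10.80% / 11.0% = 0.9818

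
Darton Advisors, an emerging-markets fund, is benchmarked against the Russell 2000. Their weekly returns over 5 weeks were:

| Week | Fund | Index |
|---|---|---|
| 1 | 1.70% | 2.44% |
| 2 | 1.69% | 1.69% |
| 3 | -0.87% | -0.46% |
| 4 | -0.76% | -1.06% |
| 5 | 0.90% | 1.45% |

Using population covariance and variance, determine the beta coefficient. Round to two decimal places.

0.82

r̄p = 0.5320%,  r̄m = 0.8120%
Cov = Σ(rp − r̄p)(rm − r̄m) / 5 = 1.4710
Var(rm) = Σ(rm − r̄m)² / 5 = 1.7901
β = Cov / Var = 1.4710 / 1.7901 = 0.8217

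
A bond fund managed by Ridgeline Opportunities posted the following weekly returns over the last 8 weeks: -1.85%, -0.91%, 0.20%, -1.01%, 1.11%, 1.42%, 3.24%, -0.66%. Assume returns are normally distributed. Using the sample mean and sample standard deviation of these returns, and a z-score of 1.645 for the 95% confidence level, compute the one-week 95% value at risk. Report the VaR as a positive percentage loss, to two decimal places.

r̄ = (-1.85 − 0.91 + 0.2 − 1.01 + 1.11 + 1.42 + 3.24 − 0.66) / 8 = 1.540 / 8 = 0.1925%
Σ(r − r̄)² = (-1.85 − 0.1925)² + (-0.91 − 0.1925)² + (0.2 − 0.1925)² + … = 19.1960
σ = √[19.1960 / 7] = 1.6560%
VaR = −(r̄ − z·σ) = −(0.1925 − 1.645 × 1.6560) = −(-2.5316) = 2.5316%

2.53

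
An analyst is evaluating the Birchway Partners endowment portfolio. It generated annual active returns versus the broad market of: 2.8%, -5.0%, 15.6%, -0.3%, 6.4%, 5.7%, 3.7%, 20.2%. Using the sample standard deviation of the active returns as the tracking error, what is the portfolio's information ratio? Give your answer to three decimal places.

r̄ = (2.8 − 5 + 15.6 − 0.3 + 6.4 + 5.7 + 3.7 + 20.2) / 8 = 49.10 / 8 = 6.1375%
Σ(r − r̄)² = (2.8 − 6.1375)² + (-5 − 6.1375)² + … = 470.1188
sample σ = √(470.1188 / 7) = √67.1598 = 8.1951%
IR = r̄ / tracking error = 6.1375 / 8.1951 = 0.7489

0.749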